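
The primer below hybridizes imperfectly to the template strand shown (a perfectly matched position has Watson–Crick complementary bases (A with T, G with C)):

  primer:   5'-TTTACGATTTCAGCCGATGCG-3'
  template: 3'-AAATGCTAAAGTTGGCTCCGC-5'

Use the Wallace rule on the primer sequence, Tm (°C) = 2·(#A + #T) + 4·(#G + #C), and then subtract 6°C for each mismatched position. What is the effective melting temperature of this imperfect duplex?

50°C

Primer base counts: A=4, T=7, G=5, C=5 → A+T=11, G+C=10
Perfect-match Tm = 2(11) + 4(10) = 22 + 40 = 62°C
Mismatches (positions where the bases are not complementary): 2 (at positions 13, 18)
Effective Tm = 62 − 2×6 = 62 − 12 = 50°C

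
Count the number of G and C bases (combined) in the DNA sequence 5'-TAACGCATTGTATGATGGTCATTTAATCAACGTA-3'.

11

Scanning the sequence gives A=11, T=12, G=6, C=5.
G+C = 6 + 5 = 11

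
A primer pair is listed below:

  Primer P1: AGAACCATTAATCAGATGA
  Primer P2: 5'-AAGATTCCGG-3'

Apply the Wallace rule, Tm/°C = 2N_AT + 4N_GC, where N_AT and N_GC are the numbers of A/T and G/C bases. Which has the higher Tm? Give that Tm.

Primer P1, 50°C

Primer P1: A+T=13, G+C=6 → Tm = 2(13)+4(6) = 50°C
Primer P2: A+T=5, G+C=5 → Tm = 2(5)+4(5) = 30°C
50°C vs 30°C → primer P1 is higher.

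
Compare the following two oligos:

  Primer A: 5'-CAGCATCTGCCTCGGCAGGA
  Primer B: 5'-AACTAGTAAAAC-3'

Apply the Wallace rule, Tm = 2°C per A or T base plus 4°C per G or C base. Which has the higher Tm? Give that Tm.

Primer A, 66°C

Primer A: A+T=7, G+C=13 → Tm = 2(7)+4(13) = 66°C
Primer B: A+T=9, G+C=3 → Tm = 2(9)+4(3) = 30°C
66°C vs 30°C → primer A is higher.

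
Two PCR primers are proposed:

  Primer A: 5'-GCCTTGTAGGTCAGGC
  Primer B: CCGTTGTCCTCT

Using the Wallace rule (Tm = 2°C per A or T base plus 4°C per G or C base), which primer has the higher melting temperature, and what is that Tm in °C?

Primer A, 52°C

Primer A: A+T=6, G+C=10 → Tm = 2(6)+4(10) = 52°C
Primer B: A+T=5, G+C=7 → Tm = 2(5)+4(7) = 38°C
52°C vs 38°C → primer A is higher.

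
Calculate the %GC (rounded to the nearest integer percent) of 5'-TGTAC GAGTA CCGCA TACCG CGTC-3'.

58%

T=5, C=8, A=5, G=6
G+C = 6 + 8 = 14 out of 24 bases
%GC = 14/24 × 100 = 58.33% ≈ 58%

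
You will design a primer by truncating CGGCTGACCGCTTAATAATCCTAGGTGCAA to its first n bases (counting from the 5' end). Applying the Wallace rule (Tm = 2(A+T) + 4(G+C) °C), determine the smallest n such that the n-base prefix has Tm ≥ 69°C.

First 23 bases: CGGCTGACCGCTTAATAATCCTA → Tm = 68°C (< 69°C)
First 24 bases: CGGCTGACCGCTTAATAATCCTAG → Tm = 72°C (≥ 69°C)
Each additional base adds 2°C (A/T) or 4°C (G/C), so Tm is non-decreasing in n; n = 24 is the first length to reach 69°C.

n = 24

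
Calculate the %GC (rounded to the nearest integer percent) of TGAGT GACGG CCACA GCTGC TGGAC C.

65%

Counting bases: C=8, G=9, A=5, T=4
G+C = 9 + 8 = 17 out of 26 bases
%GC = 17/26 × 100 = 65.38% ≈ 65%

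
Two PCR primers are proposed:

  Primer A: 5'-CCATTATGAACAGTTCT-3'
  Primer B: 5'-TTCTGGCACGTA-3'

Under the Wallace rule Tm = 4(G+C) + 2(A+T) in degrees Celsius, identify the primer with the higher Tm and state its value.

Primer A, 46°C

Primer A: A+T=11, G+C=6 → Tm = 2(11)+4(6) = 46°C
Primer B: A+T=6, G+C=6 → Tm = 2(6)+4(6) = 36°C
46°C vs 36°C → primer A is higher.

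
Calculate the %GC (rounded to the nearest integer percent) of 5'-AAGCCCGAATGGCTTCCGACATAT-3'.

50%

Base counts: C=7, A=7, G=5, T=5
G+C = 5 + 7 = 12 out of 24 bases
%GC = 12/24 × 100 = 50% ≈ 50%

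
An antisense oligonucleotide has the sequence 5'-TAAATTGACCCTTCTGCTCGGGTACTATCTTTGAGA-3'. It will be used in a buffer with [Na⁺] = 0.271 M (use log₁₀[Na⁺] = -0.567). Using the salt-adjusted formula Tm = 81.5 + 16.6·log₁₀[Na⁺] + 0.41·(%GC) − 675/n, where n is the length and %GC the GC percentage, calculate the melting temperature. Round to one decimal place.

Length n = 36. Counting bases: A=8, G=7, T=13, C=8
G+C = 15, so %GC = 15/36 × 100 = 41.667%
Salt term: 16.6 × (-0.567) = -9.412
GC term: 0.41 × 41.667 = 17.083; length term: −675/36 = −18.75
Tm = 81.5 + (-9.412) + 17.083 − 18.75 = 70.421 → 70.4°C

70.4°C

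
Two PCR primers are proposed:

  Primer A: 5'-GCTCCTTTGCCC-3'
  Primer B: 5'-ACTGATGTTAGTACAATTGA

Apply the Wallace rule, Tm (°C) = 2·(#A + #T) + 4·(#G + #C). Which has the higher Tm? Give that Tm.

Primer A: A+T=4, G+C=8 → Tm = 2(4)+4(8) = 40°C
Primer B: A+T=14, G+C=6 → Tm = 2(14)+4(6) = 52°C
40°C vs 52°C → primer B is higher.

Primer B, 52°C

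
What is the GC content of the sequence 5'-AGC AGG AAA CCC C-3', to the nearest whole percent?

G=3, T=0, C=5, A=5
G+C = 3 + 5 = 8 out of 13 bases
%GC = 8/13 × 100 = 61.54% ≈ 62%

62%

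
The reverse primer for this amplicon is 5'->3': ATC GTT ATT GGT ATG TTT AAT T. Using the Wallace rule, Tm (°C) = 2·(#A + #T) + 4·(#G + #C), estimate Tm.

Base counts: G=4, C=1, A=5, T=12
A+T = 17, G+C = 5
Tm = 4·5 + 2·17 = 20 + 34 = 54°C

54°C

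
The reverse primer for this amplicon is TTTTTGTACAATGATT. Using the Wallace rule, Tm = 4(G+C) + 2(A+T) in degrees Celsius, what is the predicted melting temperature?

Base counts: G=2, T=9, A=4, C=1
So N_AT = 13 and N_GC = 3.
Tm = 2×13 + 4×3 = 38°C

38°C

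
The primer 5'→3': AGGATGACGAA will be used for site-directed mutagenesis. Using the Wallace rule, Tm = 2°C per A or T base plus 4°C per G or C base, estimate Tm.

Scanning the sequence gives T=1, A=5, G=4, C=1.
AT pairs contribute 6, GC pairs contribute 5.
Tm = 2×6 + 4×5 = 32°C

32°C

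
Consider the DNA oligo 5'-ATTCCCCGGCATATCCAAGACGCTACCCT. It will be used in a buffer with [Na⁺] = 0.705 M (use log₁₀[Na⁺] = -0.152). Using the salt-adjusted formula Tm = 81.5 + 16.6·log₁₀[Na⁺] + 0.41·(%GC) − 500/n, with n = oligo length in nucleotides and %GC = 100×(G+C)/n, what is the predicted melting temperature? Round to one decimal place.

Length n = 29. T=6, G=4, A=7, C=12
G+C = 16, so %GC = 16/29 × 100 = 55.172%
Salt term: 16.6 × (-0.152) = -2.523
GC term: 0.41 × 55.172 = 22.621; length term: −500/29 = −17.241
Tm = 81.5 + (-2.523) + 22.621 − 17.241 = 84.357 → 84.4°C

84.4°C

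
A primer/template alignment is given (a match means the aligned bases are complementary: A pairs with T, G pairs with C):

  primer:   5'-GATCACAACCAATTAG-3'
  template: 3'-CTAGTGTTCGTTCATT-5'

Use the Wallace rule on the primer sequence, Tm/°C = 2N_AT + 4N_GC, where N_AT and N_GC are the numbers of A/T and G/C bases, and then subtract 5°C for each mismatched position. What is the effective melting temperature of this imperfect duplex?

Primer base counts: A=7, T=3, G=2, C=4 → A+T=10, G+C=6
Perfect-match Tm = 2(10) + 4(6) = 20 + 24 = 44°C
Mismatches (positions where the bases are not complementary): 3 (at positions 9, 13, 16)
Effective Tm = 44 − 3×5 = 44 − 15 = 29°C

29°C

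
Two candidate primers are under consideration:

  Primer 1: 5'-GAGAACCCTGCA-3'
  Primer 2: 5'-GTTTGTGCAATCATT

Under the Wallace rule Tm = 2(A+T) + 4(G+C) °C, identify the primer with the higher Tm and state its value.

Primer 1: A+T=5, G+C=7 → Tm = 2(5)+4(7) = 38°C
Primer 2: A+T=10, G+C=5 → Tm = 2(10)+4(5) = 40°C
38°C vs 40°C → primer 2 is higher.

Primer 2, 40°C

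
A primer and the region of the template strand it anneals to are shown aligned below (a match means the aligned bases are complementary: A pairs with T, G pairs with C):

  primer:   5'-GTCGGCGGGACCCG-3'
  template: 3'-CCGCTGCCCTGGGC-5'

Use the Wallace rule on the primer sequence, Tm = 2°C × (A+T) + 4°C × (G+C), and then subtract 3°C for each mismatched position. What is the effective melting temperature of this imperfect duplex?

Primer base counts: A=1, T=1, G=7, C=5 → A+T=2, G+C=12
Perfect-match Tm = 2(2) + 4(12) = 4 + 48 = 52°C
Mismatches (positions where the bases are not complementary): 2 (at positions 2, 5)
Effective Tm = 52 − 2×3 = 52 − 6 = 46°C

46°C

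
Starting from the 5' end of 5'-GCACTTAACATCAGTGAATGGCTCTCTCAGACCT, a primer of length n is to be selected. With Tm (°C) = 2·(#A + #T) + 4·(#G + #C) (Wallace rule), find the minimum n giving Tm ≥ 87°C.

n = 30

First 29 bases: GCACTTAACATCAGTGAATGGCTCTCTCA → Tm = 84°C (< 87°C)
First 30 bases: GCACTTAACATCAGTGAATGGCTCTCTCAG → Tm = 88°C (≥ 87°C)
Since every base adds ≥2°C, Tm only increases with n, so the threshold is first crossed at n = 30.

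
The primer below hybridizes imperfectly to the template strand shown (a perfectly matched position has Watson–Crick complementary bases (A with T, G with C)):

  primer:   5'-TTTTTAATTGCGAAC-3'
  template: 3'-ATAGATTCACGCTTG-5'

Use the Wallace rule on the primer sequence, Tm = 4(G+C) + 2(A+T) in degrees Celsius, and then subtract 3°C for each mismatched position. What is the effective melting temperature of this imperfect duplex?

Primer base counts: A=4, T=7, G=2, C=2 → A+T=11, G+C=4
Perfect-match Tm = 2(11) + 4(4) = 22 + 16 = 38°C
Mismatches (positions where the bases are not complementary): 3 (at positions 2, 4, 8)
Effective Tm = 38 − 3×3 = 38 − 9 = 29°C

29°C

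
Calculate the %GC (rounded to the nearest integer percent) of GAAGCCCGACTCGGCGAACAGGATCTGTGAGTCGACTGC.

62%

Base counts: G=13, A=9, C=11, T=6
G+C = 13 + 11 = 24 out of 39 bases
%GC = 24/39 × 100 = 61.54% ≈ 62%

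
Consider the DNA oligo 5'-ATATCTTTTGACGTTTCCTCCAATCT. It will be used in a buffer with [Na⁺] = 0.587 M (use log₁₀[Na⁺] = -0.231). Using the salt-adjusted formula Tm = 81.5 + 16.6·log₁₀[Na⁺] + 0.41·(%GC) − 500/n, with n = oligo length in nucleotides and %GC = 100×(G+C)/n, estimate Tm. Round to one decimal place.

Length n = 26. Base counts: C=7, T=12, G=2, A=5
G+C = 9, so %GC = 9/26 × 100 = 34.615%
Salt term: 16.6 × (-0.231) = -3.835
GC term: 0.41 × 34.615 = 14.192; length term: −500/26 = −19.231
Tm = 81.5 + (-3.835) + 14.192 − 19.231 = 72.626 → 72.6°C

72.6°C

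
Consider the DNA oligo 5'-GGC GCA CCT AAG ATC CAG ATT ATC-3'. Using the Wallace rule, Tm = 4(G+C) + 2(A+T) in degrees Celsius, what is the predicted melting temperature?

T=5, G=5, C=7, A=7
So N_AT = 12 and N_GC = 12.
Tm = 4·12 + 2·12 = 48 + 24 = 72°C

72°C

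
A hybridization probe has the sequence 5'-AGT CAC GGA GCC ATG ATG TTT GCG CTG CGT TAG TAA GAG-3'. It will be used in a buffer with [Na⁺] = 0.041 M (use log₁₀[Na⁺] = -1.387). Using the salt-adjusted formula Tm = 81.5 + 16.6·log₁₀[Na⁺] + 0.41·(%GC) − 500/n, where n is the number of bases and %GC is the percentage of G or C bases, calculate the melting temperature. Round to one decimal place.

Length n = 39. Base counts: T=10, G=13, A=9, C=7
G+C = 20, so %GC = 20/39 × 100 = 51.282%
Salt term: 16.6 × (-1.387) = -23.024
GC term: 0.41 × 51.282 = 21.026; length term: −500/39 = −12.821
Tm = 81.5 + (-23.024) + 21.026 − 12.821 = 66.681 → 66.7°C

66.7°C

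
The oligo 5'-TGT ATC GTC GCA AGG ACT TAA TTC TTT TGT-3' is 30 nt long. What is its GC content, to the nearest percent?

Base counts: A=6, T=13, G=6, C=5
G+C = 6 + 5 = 11 out of 30 bases
%GC = 11/30 × 100 = 36.67% ≈ 37%

37%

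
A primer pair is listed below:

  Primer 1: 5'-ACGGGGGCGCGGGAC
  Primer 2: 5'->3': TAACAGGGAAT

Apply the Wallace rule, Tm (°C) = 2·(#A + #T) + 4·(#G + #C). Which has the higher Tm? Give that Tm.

Primer 1, 56°C

Primer 1: A+T=2, G+C=13 → Tm = 2(2)+4(13) = 56°C
Primer 2: A+T=7, G+C=4 → Tm = 2(7)+4(4) = 30°C
56°C vs 30°C → primer 1 is higher.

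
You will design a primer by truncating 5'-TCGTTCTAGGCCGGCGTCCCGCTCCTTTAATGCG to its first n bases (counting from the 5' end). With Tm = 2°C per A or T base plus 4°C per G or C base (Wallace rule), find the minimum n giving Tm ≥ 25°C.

n = 9

First 8 bases: TCGTTCTA → Tm = 22°C (< 25°C)
First 9 bases: TCGTTCTAG → Tm = 26°C (≥ 25°C)
Each additional base adds 2°C (A/T) or 4°C (G/C), so Tm is non-decreasing in n; n = 9 is the first length to reach 25°C.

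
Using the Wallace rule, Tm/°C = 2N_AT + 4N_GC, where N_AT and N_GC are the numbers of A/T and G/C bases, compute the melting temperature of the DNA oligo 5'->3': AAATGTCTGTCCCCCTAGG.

58°C

C=6, G=4, A=4, T=5
AT pairs contribute 9, GC pairs contribute 10.
Tm = 2×9 + 4×10 = 58°C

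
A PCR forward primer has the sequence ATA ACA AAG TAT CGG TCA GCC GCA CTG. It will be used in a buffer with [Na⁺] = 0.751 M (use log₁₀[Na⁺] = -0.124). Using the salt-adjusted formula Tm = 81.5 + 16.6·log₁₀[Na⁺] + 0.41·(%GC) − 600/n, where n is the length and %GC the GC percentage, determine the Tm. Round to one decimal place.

Length n = 27. Base counts: A=9, C=7, T=5, G=6
G+C = 13, so %GC = 13/27 × 100 = 48.148%
Salt term: 16.6 × (-0.124) = -2.058
GC term: 0.41 × 48.148 = 19.741; length term: −600/27 = −22.222
Tm = 81.5 + (-2.058) + 19.741 − 22.222 = 76.961 → 77.0°C

77.0°C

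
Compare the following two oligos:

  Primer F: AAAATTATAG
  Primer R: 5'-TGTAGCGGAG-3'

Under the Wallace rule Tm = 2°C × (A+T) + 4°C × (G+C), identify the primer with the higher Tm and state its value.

Primer R, 32°C

Primer F: A+T=9, G+C=1 → Tm = 2(9)+4(1) = 22°C
Primer R: A+T=4, G+C=6 → Tm = 2(4)+4(6) = 32°C
22°C vs 32°C → primer R is higher.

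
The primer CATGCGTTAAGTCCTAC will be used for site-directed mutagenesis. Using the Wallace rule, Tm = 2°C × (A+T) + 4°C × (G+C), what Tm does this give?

50°C

Counting bases: G=3, T=5, C=5, A=4
AT pairs contribute 9, GC pairs contribute 8.
Tm = 2×9 + 4×8 = 50°C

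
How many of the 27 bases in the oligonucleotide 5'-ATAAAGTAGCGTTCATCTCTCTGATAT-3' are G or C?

9

Counting bases: T=10, G=4, A=8, C=5
Total G or C: 4 + 5 = 9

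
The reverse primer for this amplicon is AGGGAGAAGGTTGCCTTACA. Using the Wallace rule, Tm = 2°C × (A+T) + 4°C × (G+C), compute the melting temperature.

Scanning the sequence gives A=6, C=3, G=7, T=4.
AT pairs contribute 10, GC pairs contribute 10.
Tm = 2(10) + 4(10) = 20 + 40 = 60°C

60°C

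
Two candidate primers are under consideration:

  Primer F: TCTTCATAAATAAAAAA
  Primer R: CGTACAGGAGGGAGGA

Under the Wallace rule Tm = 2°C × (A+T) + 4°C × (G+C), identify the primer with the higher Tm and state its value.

Primer R, 52°C

Primer F: A+T=15, G+C=2 → Tm = 2(15)+4(2) = 38°C
Primer R: A+T=6, G+C=10 → Tm = 2(6)+4(10) = 52°C
38°C vs 52°C → primer R is higher.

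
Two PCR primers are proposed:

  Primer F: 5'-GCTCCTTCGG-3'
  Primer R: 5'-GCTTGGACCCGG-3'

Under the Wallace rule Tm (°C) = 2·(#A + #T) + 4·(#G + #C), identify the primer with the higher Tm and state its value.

Primer F: A+T=3, G+C=7 → Tm = 2(3)+4(7) = 34°C
Primer R: A+T=3, G+C=9 → Tm = 2(3)+4(9) = 42°C
34°C vs 42°C → primer R is higher.

Primer R, 42°C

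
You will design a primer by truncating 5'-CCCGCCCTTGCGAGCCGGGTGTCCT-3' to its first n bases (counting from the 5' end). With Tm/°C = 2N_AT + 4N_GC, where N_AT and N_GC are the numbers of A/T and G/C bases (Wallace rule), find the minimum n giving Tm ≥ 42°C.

n = 12

First 11 bases: CCCGCCCTTGC → Tm = 40°C (< 42°C)
First 12 bases: CCCGCCCTTGCG → Tm = 44°C (≥ 42°C)
Since every base adds ≥2°C, Tm only increases with n, so the threshold is first crossed at n = 12.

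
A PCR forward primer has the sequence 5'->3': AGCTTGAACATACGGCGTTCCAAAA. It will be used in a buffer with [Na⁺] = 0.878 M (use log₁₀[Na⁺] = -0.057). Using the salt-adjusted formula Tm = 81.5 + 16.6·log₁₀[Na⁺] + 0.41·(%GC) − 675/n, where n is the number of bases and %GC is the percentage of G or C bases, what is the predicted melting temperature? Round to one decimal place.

71.6°C

Length n = 25. Base counts: T=5, C=6, A=9, G=5
G+C = 11, so %GC = 11/25 × 100 = 44%
Salt term: 16.6 × (-0.057) = -0.946
GC term: 0.41 × 44 = 18.04; length term: −675/25 = −27
Tm = 81.5 + (-0.946) + 18.04 − 27 = 71.594 → 71.6°C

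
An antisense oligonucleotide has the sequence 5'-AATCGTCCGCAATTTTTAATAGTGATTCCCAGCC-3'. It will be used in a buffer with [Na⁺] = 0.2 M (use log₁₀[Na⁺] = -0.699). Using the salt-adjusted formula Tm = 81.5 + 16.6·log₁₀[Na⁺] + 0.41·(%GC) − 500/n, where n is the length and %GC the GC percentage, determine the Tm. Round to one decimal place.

72.1°C

Length n = 34. Base counts: G=5, C=9, A=9, T=11
G+C = 14, so %GC = 14/34 × 100 = 41.176%
Salt term: 16.6 × (-0.699) = -11.603
GC term: 0.41 × 41.176 = 16.882; length term: −500/34 = −14.706
Tm = 81.5 + (-11.603) + 16.882 − 14.706 = 72.073 → 72.1°C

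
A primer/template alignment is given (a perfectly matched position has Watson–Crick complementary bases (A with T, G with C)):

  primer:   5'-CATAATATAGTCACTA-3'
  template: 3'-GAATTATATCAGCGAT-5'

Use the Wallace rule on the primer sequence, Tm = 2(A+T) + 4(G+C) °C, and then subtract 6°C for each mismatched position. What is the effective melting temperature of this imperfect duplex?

Primer base counts: A=7, T=5, G=1, C=3 → A+T=12, G+C=4
Perfect-match Tm = 2(12) + 4(4) = 24 + 16 = 40°C
Mismatches (positions where the bases are not complementary): 2 (at positions 2, 13)
Effective Tm = 40 − 2×6 = 40 − 12 = 28°C

28°C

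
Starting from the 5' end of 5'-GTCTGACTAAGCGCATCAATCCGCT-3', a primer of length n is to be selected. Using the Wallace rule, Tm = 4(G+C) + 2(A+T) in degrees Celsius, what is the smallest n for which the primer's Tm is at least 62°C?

First 20 bases: GTCTGACTAAGCGCATCAAT → Tm = 58°C (< 62°C)
First 21 bases: GTCTGACTAAGCGCATCAATC → Tm = 62°C (≥ 62°C)
Since every base adds ≥2°C, Tm only increases with n, so the threshold is first crossed at n = 21.

n = 21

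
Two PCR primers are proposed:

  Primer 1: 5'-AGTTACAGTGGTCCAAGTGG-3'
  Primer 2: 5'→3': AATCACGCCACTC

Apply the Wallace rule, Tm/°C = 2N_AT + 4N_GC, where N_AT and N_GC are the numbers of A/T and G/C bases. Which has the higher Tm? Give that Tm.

Primer 1, 60°C

Primer 1: A+T=10, G+C=10 → Tm = 2(10)+4(10) = 60°C
Primer 2: A+T=6, G+C=7 → Tm = 2(6)+4(7) = 40°C
60°C vs 40°C → primer 1 is higher.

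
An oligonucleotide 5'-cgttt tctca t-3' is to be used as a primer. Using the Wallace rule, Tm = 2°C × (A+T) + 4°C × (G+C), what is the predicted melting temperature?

30°C

Counting bases: C=3, A=1, G=1, T=6
AT pairs contribute 7, GC pairs contribute 4.
Tm = 2(7) + 4(4) = 14 + 16 = 30°C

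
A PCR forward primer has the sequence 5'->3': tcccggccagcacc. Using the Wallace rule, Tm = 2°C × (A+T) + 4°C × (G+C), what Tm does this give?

50°C

Counting bases: G=3, T=1, A=2, C=8
A+T = 3, G+C = 11
Tm = 2×3 + 4×11 = 50°C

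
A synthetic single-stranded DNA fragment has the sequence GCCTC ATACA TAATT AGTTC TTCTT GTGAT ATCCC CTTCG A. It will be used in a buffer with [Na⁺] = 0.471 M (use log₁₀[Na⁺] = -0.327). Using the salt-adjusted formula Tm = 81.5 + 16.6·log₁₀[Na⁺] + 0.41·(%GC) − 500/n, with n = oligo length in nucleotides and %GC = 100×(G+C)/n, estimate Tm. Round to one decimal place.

79.9°C

Length n = 41. Base counts: C=11, T=16, G=5, A=9
G+C = 16, so %GC = 16/41 × 100 = 39.024%
Salt term: 16.6 × (-0.327) = -5.428
GC term: 0.41 × 39.024 = 16; length term: −500/41 = −12.195
Tm = 81.5 + (-5.428) + 16 − 12.195 = 79.877 → 79.9°C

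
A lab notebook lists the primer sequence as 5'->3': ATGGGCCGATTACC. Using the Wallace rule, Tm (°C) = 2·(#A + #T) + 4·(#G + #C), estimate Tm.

44°C

Counting bases: T=3, A=3, C=4, G=4
AT pairs contribute 6, GC pairs contribute 8.
Tm = 2(6) + 4(8) = 12 + 32 = 44°C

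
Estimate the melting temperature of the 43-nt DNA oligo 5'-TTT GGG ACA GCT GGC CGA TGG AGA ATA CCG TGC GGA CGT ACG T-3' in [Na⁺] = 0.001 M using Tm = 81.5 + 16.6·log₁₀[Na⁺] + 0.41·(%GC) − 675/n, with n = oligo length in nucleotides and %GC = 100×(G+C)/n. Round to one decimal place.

39.8°C

Length n = 43. A=9, C=9, G=16, T=9
G+C = 25, so %GC = 25/43 × 100 = 58.14%
Salt term: 16.6 × (-3) = -49.8
GC term: 0.41 × 58.14 = 23.837; length term: −675/43 = −15.698
Tm = 81.5 + (-49.8) + 23.837 − 15.698 = 39.839 → 39.8°C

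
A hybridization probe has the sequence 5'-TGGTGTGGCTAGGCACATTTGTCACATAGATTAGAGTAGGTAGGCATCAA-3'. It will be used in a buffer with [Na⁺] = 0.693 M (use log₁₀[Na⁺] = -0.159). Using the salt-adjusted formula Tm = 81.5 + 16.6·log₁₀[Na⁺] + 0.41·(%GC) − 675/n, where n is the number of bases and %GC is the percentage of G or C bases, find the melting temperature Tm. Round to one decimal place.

83.4°C

Length n = 50. Counting bases: T=14, G=15, C=7, A=14
G+C = 22, so %GC = 22/50 × 100 = 44%
Salt term: 16.6 × (-0.159) = -2.639
GC term: 0.41 × 44 = 18.04; length term: −675/50 = −13.5
Tm = 81.5 + (-2.639) + 18.04 − 13.5 = 83.401 → 83.4°C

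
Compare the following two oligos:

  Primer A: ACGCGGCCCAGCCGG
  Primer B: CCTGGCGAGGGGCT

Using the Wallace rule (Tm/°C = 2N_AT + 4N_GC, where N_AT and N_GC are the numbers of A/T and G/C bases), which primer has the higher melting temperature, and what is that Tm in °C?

Primer A: A+T=2, G+C=13 → Tm = 2(2)+4(13) = 56°C
Primer B: A+T=3, G+C=11 → Tm = 2(3)+4(11) = 50°C
56°C vs 50°C → primer A is higher.

Primer A, 56°C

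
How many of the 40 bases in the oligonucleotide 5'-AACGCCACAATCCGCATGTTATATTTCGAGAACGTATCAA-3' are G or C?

C=10, G=6, A=14, T=10
Total G or C: 6 + 10 = 16

16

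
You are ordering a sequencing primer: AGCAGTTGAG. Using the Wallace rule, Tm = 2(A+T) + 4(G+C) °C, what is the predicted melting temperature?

Base counts: G=4, A=3, C=1, T=2
So N_AT = 5 and N_GC = 5.
Tm = 2×5 + 4×5 = 30°C

30°C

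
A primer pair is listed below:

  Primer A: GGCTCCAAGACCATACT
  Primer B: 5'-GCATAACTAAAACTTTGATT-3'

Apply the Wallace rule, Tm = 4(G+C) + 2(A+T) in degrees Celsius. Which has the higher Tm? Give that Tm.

Primer A: A+T=8, G+C=9 → Tm = 2(8)+4(9) = 52°C
Primer B: A+T=15, G+C=5 → Tm = 2(15)+4(5) = 50°C
52°C vs 50°C → primer A is higher.

Primer A, 52°C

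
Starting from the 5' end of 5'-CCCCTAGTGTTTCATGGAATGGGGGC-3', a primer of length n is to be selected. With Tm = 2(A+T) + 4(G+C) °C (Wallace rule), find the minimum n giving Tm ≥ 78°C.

n = 25

First 24 bases: CCCCTAGTGTTTCATGGAATGGGG → Tm = 74°C (< 78°C)
First 25 bases: CCCCTAGTGTTTCATGGAATGGGGG → Tm = 78°C (≥ 78°C)
Since every base adds ≥2°C, Tm only increases with n, so the threshold is first crossed at n = 25.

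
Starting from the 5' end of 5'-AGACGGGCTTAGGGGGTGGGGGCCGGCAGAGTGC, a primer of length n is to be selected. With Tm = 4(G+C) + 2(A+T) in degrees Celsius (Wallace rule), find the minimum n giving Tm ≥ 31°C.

n = 10

First 9 bases: AGACGGGCT → Tm = 30°C (< 31°C)
First 10 bases: AGACGGGCTT → Tm = 32°C (≥ 31°C)
Each additional base adds 2°C (A/T) or 4°C (G/C), so Tm is non-decreasing in n; n = 10 is the first length to reach 31°C.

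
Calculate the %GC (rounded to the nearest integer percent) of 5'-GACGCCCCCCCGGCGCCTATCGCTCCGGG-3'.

83%

Base counts: C=15, T=3, A=2, G=9
G+C = 9 + 15 = 24 out of 29 bases
%GC = 24/29 × 100 = 82.76% ≈ 83%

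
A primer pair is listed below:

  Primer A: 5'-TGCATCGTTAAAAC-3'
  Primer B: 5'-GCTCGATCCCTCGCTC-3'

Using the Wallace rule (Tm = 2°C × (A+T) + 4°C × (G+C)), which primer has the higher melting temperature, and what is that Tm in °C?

Primer B, 54°C

Primer A: A+T=9, G+C=5 → Tm = 2(9)+4(5) = 38°C
Primer B: A+T=5, G+C=11 → Tm = 2(5)+4(11) = 54°C
38°C vs 54°C → primer B is higher.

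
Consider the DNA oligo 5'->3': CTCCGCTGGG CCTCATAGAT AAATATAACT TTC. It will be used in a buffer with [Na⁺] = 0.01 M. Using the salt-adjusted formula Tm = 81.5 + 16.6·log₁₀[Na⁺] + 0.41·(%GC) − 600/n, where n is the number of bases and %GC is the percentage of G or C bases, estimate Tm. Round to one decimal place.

Length n = 33. G=5, C=9, A=9, T=10
G+C = 14, so %GC = 14/33 × 100 = 42.424%
Salt term: 16.6 × (-2) = -33.2
GC term: 0.41 × 42.424 = 17.394; length term: −600/33 = −18.182
Tm = 81.5 + (-33.2) + 17.394 − 18.182 = 47.512 → 47.5°C

47.5°C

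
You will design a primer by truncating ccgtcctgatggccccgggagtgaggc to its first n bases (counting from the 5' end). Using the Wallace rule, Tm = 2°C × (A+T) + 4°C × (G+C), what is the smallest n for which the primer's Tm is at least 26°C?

n = 8

First 7 bases: CCGTCCT → Tm = 24°C (< 26°C)
First 8 bases: CCGTCCTG → Tm = 28°C (≥ 26°C)
Since every base adds ≥2°C, Tm only increases with n, so the threshold is first crossed at n = 8.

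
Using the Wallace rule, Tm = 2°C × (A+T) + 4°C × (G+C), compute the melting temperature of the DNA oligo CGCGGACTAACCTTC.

G=3, A=3, C=6, T=3
AT pairs contribute 6, GC pairs contribute 9.
Tm = 4·9 + 2·6 = 36 + 12 = 48°C

48°C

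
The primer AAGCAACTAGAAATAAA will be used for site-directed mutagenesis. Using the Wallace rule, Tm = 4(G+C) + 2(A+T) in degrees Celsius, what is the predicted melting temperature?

42°C

Scanning the sequence gives A=11, T=2, G=2, C=2.
A+T = 13, G+C = 4
Tm = 2×13 + 4×4 = 42°C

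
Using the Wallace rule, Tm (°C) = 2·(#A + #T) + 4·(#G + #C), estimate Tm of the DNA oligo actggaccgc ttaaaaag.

Base counts: A=7, T=3, C=4, G=4
AT pairs contribute 10, GC pairs contribute 8.
Tm = 2×10 + 4×8 = 52°C

52°C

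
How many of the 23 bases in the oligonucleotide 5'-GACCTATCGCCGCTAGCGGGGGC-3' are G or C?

17

Counting bases: G=9, C=8, A=3, T=3
Total G or C: 9 + 8 = 17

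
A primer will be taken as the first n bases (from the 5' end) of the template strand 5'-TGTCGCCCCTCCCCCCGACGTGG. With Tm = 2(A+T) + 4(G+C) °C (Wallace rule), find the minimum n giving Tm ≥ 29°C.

First 8 bases: TGTCGCCC → Tm = 28°C (< 29°C)
First 9 bases: TGTCGCCCC → Tm = 32°C (≥ 29°C)
Each additional base adds 2°C (A/T) or 4°C (G/C), so Tm is non-decreasing in n; n = 9 is the first length to reach 29°C.

n = 9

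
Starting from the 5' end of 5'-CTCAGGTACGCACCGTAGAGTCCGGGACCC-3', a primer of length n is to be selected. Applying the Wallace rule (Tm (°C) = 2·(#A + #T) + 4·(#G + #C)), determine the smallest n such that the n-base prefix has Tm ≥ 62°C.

n = 20

First 19 bases: CTCAGGTACGCACCGTAGA → Tm = 60°C (< 62°C)
First 20 bases: CTCAGGTACGCACCGTAGAG → Tm = 64°C (≥ 62°C)
Since every base adds ≥2°C, Tm only increases with n, so the threshold is first crossed at n = 20.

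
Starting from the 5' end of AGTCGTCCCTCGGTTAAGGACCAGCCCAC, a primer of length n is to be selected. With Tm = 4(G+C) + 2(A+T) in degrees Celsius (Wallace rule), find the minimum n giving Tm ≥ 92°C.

n = 29

First 28 bases: AGTCGTCCCTCGGTTAAGGACCAGCCCA → Tm = 90°C (< 92°C)
First 29 bases: AGTCGTCCCTCGGTTAAGGACCAGCCCAC → Tm = 94°C (≥ 92°C)
Each additional base adds 2°C (A/T) or 4°C (G/C), so Tm is non-decreasing in n; n = 29 is the first length to reach 92°C.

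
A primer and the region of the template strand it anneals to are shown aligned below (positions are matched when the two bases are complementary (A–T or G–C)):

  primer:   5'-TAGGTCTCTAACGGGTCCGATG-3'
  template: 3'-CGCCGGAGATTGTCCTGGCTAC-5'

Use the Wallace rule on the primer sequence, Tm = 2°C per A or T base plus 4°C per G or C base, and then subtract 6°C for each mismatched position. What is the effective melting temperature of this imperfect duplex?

38°C

Primer base counts: A=4, T=6, G=7, C=5 → A+T=10, G+C=12
Perfect-match Tm = 2(10) + 4(12) = 20 + 48 = 68°C
Mismatches (positions where the bases are not complementary): 5 (at positions 1, 2, 5, 13, 16)
Effective Tm = 68 − 5×6 = 68 − 30 = 38°C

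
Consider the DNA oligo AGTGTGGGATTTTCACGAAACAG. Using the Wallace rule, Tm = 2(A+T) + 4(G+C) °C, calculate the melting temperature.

66°C

Counting bases: A=7, G=7, C=3, T=6
A+T = 13, G+C = 10
Tm = 2×13 + 4×10 = 66°C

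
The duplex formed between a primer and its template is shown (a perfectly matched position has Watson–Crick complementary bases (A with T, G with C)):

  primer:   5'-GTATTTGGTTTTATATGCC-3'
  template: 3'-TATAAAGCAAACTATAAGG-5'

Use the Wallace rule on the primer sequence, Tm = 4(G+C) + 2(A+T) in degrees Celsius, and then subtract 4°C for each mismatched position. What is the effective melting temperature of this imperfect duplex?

Primer base counts: A=3, T=10, G=4, C=2 → A+T=13, G+C=6
Perfect-match Tm = 2(13) + 4(6) = 26 + 24 = 50°C
Mismatches (positions where the bases are not complementary): 4 (at positions 1, 7, 12, 17)
Effective Tm = 50 − 4×4 = 50 − 16 = 34°C

34°C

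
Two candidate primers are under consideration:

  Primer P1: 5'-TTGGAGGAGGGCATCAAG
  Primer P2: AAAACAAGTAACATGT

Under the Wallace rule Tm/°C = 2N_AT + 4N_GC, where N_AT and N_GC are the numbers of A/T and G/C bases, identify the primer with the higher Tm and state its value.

Primer P1: A+T=8, G+C=10 → Tm = 2(8)+4(10) = 56°C
Primer P2: A+T=12, G+C=4 → Tm = 2(12)+4(4) = 40°C
56°C vs 40°C → primer P1 is higher.

Primer P1, 56°C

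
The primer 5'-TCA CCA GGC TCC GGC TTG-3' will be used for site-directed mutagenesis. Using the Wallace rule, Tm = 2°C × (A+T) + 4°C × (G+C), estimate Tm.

Scanning the sequence gives G=5, A=2, T=4, C=7.
AT pairs contribute 6, GC pairs contribute 12.
Tm = 2(6) + 4(12) = 12 + 48 = 60°C

60°C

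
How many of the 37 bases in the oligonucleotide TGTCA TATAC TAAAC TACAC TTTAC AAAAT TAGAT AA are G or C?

Scanning the sequence gives A=17, T=12, C=6, G=2.
G+C = 2 + 6 = 8

8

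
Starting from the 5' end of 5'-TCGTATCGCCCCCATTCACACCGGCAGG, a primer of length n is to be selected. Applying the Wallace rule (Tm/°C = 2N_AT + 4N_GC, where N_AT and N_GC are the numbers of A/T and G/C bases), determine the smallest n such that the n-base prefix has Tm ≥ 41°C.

n = 13

First 12 bases: TCGTATCGCCCC → Tm = 40°C (< 41°C)
First 13 bases: TCGTATCGCCCCC → Tm = 44°C (≥ 41°C)
Each additional base adds 2°C (A/T) or 4°C (G/C), so Tm is non-decreasing in n; n = 13 is the first length to reach 41°C.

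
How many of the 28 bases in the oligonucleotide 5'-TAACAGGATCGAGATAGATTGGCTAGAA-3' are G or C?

11

Base counts: C=3, A=11, G=8, T=6
Total G or C: 8 + 3 = 11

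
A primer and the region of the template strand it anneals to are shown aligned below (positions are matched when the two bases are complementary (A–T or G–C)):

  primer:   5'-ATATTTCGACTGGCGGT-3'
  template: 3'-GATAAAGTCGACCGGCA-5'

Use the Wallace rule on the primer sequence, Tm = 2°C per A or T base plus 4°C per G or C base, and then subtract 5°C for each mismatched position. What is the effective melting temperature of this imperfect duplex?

30°C

Primer base counts: A=3, T=6, G=5, C=3 → A+T=9, G+C=8
Perfect-match Tm = 2(9) + 4(8) = 18 + 32 = 50°C
Mismatches (positions where the bases are not complementary): 4 (at positions 1, 8, 9, 15)
Effective Tm = 50 − 4×5 = 50 − 20 = 30°C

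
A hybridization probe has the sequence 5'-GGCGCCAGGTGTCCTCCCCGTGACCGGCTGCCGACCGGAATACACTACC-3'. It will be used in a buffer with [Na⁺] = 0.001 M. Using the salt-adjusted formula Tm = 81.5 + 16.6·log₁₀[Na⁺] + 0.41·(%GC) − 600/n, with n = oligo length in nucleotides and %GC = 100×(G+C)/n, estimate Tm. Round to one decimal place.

Length n = 49. Scanning the sequence gives T=7, G=14, A=8, C=20.
G+C = 34, so %GC = 34/49 × 100 = 69.388%
Salt term: 16.6 × (-3) = -49.8
GC term: 0.41 × 69.388 = 28.449; length term: −600/49 = −12.245
Tm = 81.5 + (-49.8) + 28.449 − 12.245 = 47.904 → 47.9°C

47.9°C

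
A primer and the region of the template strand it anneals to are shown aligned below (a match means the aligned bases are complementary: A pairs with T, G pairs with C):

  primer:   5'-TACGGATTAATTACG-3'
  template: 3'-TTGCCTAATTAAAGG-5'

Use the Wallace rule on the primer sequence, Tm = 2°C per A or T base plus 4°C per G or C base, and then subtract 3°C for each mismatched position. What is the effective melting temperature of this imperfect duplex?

31°C

Primer base counts: A=5, T=5, G=3, C=2 → A+T=10, G+C=5
Perfect-match Tm = 2(10) + 4(5) = 20 + 20 = 40°C
Mismatches (positions where the bases are not complementary): 3 (at positions 1, 13, 15)
Effective Tm = 40 − 3×3 = 40 − 9 = 31°C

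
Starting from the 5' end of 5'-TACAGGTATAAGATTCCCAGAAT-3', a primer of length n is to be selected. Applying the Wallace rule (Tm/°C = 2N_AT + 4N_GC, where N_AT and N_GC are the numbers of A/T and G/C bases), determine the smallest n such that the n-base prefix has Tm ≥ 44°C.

First 16 bases: TACAGGTATAAGATTC → Tm = 42°C (< 44°C)
First 17 bases: TACAGGTATAAGATTCC → Tm = 46°C (≥ 44°C)
Each additional base adds 2°C (A/T) or 4°C (G/C), so Tm is non-decreasing in n; n = 17 is the first length to reach 44°C.

n = 17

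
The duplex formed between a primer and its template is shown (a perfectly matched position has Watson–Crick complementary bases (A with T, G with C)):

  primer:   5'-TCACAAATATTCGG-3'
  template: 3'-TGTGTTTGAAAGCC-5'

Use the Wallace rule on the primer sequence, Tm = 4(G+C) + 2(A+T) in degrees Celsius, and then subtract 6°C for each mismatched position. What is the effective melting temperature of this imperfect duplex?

Primer base counts: A=5, T=4, G=2, C=3 → A+T=9, G+C=5
Perfect-match Tm = 2(9) + 4(5) = 18 + 20 = 38°C
Mismatches (positions where the bases are not complementary): 3 (at positions 1, 8, 9)
Effective Tm = 38 − 3×6 = 38 − 18 = 20°C

20°C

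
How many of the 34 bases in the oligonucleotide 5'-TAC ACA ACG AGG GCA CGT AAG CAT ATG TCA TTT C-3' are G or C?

15

Counting bases: G=7, C=8, T=8, A=11
G+C = 7 + 8 = 15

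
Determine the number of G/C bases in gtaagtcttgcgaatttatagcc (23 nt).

Base counts: T=8, A=6, G=5, C=4
Total G or C: 5 + 4 = 9

9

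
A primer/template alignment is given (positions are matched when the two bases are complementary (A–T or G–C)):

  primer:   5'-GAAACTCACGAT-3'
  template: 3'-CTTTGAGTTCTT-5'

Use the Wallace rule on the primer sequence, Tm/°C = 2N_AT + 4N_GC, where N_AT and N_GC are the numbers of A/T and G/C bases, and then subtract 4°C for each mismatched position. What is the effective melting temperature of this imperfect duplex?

26°C

Primer base counts: A=5, T=2, G=2, C=3 → A+T=7, G+C=5
Perfect-match Tm = 2(7) + 4(5) = 14 + 20 = 34°C
Mismatches (positions where the bases are not complementary): 2 (at positions 9, 12)
Effective Tm = 34 − 2×4 = 34 − 8 = 26°C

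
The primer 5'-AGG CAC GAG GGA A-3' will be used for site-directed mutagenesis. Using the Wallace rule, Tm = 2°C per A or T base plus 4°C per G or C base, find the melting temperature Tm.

42°C

Scanning the sequence gives C=2, G=6, A=5, T=0.
AT pairs contribute 5, GC pairs contribute 8.
Tm = 4·8 + 2·5 = 32 + 10 = 42°C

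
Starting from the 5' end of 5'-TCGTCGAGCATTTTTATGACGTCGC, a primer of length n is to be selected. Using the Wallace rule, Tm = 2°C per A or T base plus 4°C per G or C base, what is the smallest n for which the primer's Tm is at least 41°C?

First 14 bases: TCGTCGAGCATTTT → Tm = 40°C (< 41°C)
First 15 bases: TCGTCGAGCATTTTT → Tm = 42°C (≥ 41°C)
Since every base adds ≥2°C, Tm only increases with n, so the threshold is first crossed at n = 15.

n = 15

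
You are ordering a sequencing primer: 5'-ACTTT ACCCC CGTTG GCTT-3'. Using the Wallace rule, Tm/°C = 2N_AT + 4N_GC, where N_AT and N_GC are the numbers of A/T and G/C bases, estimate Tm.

Scanning the sequence gives C=7, T=7, A=2, G=3.
So N_AT = 9 and N_GC = 10.
Tm = 2×9 + 4×10 = 58°C

58°C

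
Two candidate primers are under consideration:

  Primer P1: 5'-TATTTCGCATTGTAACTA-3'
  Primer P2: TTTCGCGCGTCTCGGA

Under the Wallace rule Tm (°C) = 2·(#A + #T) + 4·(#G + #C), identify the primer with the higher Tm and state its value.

Primer P2, 52°C

Primer P1: A+T=13, G+C=5 → Tm = 2(13)+4(5) = 46°C
Primer P2: A+T=6, G+C=10 → Tm = 2(6)+4(10) = 52°C
46°C vs 52°C → primer P2 is higher.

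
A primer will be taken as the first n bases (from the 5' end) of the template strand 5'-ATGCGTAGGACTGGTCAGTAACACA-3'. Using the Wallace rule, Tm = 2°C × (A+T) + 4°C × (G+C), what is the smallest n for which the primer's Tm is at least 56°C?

First 17 bases: ATGCGTAGGACTGGTCA → Tm = 52°C (< 56°C)
First 18 bases: ATGCGTAGGACTGGTCAG → Tm = 56°C (≥ 56°C)
Since every base adds ≥2°C, Tm only increases with n, so the threshold is first crossed at n = 18.

n = 18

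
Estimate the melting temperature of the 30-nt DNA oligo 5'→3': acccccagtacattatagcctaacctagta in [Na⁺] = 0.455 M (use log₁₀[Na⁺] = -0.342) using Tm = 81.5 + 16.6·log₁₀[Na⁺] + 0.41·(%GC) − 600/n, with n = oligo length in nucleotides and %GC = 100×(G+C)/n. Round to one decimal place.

73.6°C

Length n = 30. Counting bases: A=10, C=10, G=3, T=7
G+C = 13, so %GC = 13/30 × 100 = 43.333%
Salt term: 16.6 × (-0.342) = -5.677
GC term: 0.41 × 43.333 = 17.767; length term: −600/30 = −20
Tm = 81.5 + (-5.677) + 17.767 − 20 = 73.59 → 73.6°C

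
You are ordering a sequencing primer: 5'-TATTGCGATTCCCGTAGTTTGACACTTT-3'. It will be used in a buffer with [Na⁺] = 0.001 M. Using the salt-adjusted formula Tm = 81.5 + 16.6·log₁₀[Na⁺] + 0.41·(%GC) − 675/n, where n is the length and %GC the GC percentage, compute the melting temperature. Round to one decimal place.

Length n = 28. Scanning the sequence gives A=5, T=12, G=5, C=6.
G+C = 11, so %GC = 11/28 × 100 = 39.286%
Salt term: 16.6 × (-3) = -49.8
GC term: 0.41 × 39.286 = 16.107; length term: −675/28 = −24.107
Tm = 81.5 + (-49.8) + 16.107 − 24.107 = 23.7 → 23.7°C

23.7°C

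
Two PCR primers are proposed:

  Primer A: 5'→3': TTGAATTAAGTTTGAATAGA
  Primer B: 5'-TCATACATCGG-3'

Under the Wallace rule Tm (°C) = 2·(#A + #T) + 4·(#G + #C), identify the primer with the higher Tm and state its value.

Primer A: A+T=16, G+C=4 → Tm = 2(16)+4(4) = 48°C
Primer B: A+T=6, G+C=5 → Tm = 2(6)+4(5) = 32°C
48°C vs 32°C → primer A is higher.

Primer A, 48°C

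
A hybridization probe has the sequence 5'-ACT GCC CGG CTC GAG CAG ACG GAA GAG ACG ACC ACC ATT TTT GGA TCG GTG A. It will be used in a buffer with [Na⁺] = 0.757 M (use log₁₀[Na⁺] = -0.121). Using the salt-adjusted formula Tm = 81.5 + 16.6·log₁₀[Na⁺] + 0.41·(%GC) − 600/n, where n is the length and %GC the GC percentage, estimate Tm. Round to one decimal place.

Length n = 52. Scanning the sequence gives G=16, T=9, C=14, A=13.
G+C = 30, so %GC = 30/52 × 100 = 57.692%
Salt term: 16.6 × (-0.121) = -2.009
GC term: 0.41 × 57.692 = 23.654; length term: −600/52 = −11.538
Tm = 81.5 + (-2.009) + 23.654 − 11.538 = 91.607 → 91.6°C

91.6°C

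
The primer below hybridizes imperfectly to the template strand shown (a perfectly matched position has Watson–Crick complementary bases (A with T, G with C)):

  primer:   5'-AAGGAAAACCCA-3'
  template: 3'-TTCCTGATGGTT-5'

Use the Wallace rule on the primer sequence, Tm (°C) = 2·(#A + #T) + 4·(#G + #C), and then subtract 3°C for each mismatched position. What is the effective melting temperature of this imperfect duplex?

Primer base counts: A=7, T=0, G=2, C=3 → A+T=7, G+C=5
Perfect-match Tm = 2(7) + 4(5) = 14 + 20 = 34°C
Mismatches (positions where the bases are not complementary): 3 (at positions 6, 7, 11)
Effective Tm = 34 − 3×3 = 34 − 9 = 25°C

25°C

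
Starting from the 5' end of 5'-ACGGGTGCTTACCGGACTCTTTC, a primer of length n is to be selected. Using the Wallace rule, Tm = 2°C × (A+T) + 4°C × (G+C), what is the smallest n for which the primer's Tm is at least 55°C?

First 16 bases: ACGGGTGCTTACCGGA → Tm = 52°C (< 55°C)
First 17 bases: ACGGGTGCTTACCGGAC → Tm = 56°C (≥ 55°C)
Since every base adds ≥2°C, Tm only increases with n, so the threshold is first crossed at n = 17.

n = 17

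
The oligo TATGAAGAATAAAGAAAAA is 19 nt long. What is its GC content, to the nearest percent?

16%

Base counts: C=0, G=3, A=13, T=3
G+C = 3 + 0 = 3 out of 19 bases
%GC = 3/19 × 100 = 15.79% ≈ 16%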